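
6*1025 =6150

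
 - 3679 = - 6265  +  2586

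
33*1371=45243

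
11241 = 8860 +2381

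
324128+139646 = 463774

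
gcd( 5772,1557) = 3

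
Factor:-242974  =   - 2^1*121487^1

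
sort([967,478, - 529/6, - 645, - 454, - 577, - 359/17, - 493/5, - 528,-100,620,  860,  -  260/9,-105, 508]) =[ - 645, - 577, - 528, - 454, - 105, - 100, - 493/5, - 529/6, - 260/9, - 359/17, 478, 508,620 , 860, 967 ]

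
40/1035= 8/207=0.04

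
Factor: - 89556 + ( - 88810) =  - 2^1 * 101^1*883^1 = - 178366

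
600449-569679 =30770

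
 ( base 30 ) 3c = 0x66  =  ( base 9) 123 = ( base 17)60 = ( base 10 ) 102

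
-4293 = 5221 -9514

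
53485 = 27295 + 26190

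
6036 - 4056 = 1980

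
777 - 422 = 355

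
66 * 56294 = 3715404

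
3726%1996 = 1730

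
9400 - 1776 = 7624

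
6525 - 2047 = 4478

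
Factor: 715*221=158015= 5^1*11^1*13^2 *17^1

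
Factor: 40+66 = 106 = 2^1 * 53^1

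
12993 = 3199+9794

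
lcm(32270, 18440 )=129080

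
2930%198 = 158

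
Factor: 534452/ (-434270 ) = - 267226/217135 = - 2^1*5^(  -  1)*53^1*2521^1*43427^(-1)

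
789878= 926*853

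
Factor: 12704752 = 2^4  *  41^1 * 107^1*181^1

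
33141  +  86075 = 119216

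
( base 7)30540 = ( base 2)1110100110100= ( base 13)3531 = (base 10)7476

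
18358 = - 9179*( - 2 )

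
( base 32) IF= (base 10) 591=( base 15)296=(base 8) 1117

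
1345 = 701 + 644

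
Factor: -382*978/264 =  - 2^( - 1 ) * 11^( - 1)*163^1*191^1=- 31133/22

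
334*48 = 16032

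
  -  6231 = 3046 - 9277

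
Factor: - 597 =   -  3^1 * 199^1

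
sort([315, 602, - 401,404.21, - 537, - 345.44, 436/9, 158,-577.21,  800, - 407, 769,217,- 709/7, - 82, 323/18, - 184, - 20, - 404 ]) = [-577.21 , - 537  ,-407,-404, - 401 , - 345.44, -184,-709/7  , - 82,- 20,323/18, 436/9, 158,217, 315,404.21 , 602,769, 800]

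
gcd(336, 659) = 1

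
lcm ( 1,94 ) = 94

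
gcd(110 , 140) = 10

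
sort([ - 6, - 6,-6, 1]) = [ - 6, - 6, - 6,1]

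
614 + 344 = 958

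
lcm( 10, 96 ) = 480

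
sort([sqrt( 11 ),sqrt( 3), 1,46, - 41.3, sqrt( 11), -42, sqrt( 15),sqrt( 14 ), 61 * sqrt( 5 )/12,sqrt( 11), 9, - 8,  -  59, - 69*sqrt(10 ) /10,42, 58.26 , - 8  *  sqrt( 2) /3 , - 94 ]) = [- 94 , - 59,-42,-41.3,-69* sqrt (10)/10, - 8, - 8*sqrt( 2)/3 , 1,  sqrt(3),sqrt( 11),sqrt( 11),sqrt(11 ), sqrt( 14 ),sqrt( 15),9, 61*sqrt(5)/12,42, 46,58.26 ]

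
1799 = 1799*1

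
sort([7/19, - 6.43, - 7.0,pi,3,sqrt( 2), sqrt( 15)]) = [-7.0, - 6.43, 7/19,sqrt( 2), 3,pi,sqrt( 15) ]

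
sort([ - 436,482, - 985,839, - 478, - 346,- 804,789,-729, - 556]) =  [ - 985, - 804, - 729, - 556, - 478, - 436, - 346,482,789, 839] 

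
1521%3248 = 1521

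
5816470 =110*52877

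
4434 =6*739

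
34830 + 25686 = 60516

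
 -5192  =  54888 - 60080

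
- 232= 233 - 465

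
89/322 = 89/322 = 0.28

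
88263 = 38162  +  50101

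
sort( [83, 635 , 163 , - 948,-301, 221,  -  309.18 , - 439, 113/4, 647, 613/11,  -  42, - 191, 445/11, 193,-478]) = [ - 948, - 478 , - 439,  -  309.18, -301, - 191,  -  42,113/4,445/11, 613/11, 83,163,193, 221, 635,647]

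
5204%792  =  452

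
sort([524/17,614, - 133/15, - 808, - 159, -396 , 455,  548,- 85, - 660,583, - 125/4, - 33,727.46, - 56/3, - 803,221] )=[ - 808, - 803 , - 660, - 396,-159, - 85, - 33,- 125/4, - 56/3, - 133/15,524/17 , 221,455, 548,583, 614 , 727.46 ] 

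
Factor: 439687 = 439687^1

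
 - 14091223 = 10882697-24973920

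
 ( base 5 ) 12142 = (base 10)922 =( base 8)1632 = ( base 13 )55C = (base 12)64A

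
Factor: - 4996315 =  - 5^1*223^1 * 4481^1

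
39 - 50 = -11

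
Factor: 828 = 2^2 *3^2*23^1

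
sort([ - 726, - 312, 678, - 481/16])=[ - 726, - 312, - 481/16 , 678 ] 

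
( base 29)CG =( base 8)554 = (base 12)264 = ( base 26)E0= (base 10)364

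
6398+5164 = 11562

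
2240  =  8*280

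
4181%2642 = 1539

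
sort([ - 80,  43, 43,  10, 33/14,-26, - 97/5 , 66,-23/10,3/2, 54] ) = [ - 80, - 26, - 97/5, - 23/10, 3/2, 33/14,10,43, 43,54,66]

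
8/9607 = 8/9607 = 0.00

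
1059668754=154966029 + 904702725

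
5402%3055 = 2347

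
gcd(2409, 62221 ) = 1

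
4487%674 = 443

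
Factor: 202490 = 2^1*5^1*20249^1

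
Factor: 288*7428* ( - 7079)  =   - 15143849856 = -  2^7*3^3*619^1*7079^1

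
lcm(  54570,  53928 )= 4583880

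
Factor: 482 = 2^1*241^1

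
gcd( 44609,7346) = 1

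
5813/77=5813/77 = 75.49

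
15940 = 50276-34336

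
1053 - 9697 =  - 8644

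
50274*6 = 301644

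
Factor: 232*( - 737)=-170984=- 2^3*11^1  *29^1*67^1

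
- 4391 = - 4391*1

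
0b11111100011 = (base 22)43h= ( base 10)2019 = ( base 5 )31034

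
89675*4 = 358700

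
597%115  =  22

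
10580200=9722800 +857400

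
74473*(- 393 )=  - 29267889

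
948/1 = 948 = 948.00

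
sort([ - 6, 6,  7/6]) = [ - 6, 7/6, 6 ]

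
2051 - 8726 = - 6675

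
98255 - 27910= 70345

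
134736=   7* 19248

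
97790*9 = 880110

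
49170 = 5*9834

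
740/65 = 11 + 5/13=11.38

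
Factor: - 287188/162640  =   - 671/380 = -  2^ ( - 2)*5^(-1 )*11^1* 19^( - 1)*61^1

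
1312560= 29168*45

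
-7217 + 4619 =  - 2598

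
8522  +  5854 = 14376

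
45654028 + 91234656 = 136888684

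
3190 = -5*( - 638)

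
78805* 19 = 1497295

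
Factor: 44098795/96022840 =8819759/19204568= 2^( - 3)*13^1*151^1*4493^1*2400571^( - 1) 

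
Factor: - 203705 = -5^1 *131^1*311^1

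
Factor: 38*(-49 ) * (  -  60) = 2^3*3^1*5^1 * 7^2*19^1  =  111720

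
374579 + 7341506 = 7716085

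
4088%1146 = 650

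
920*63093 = 58045560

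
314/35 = 8+34/35 = 8.97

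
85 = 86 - 1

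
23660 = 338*70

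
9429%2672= 1413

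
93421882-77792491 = 15629391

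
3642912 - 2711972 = 930940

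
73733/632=73733/632 = 116.67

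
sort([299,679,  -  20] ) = [ - 20, 299, 679 ] 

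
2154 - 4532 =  - 2378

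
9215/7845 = 1843/1569 =1.17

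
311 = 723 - 412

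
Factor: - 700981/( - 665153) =131^1*5351^1*665153^( - 1)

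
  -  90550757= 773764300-864315057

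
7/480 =7/480 = 0.01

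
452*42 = 18984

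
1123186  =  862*1303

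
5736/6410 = 2868/3205 = 0.89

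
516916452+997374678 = 1514291130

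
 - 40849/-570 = 71 + 379/570 = 71.66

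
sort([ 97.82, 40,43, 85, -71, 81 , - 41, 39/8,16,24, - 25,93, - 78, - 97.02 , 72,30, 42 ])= [-97.02, - 78, - 71,-41,-25,39/8,16,24, 30,40,42,  43, 72,81,85,93, 97.82 ]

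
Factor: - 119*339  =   - 3^1*7^1*17^1*113^1 = - 40341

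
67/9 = 7+4/9= 7.44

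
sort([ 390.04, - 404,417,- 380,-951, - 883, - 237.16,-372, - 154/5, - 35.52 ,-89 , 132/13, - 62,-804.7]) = [-951, - 883,-804.7,- 404, - 380, - 372, - 237.16,  -  89, - 62, - 35.52, - 154/5,132/13, 390.04,417 ] 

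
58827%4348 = 2303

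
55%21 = 13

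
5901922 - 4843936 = 1057986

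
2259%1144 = 1115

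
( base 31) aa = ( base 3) 102212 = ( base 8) 500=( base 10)320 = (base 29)B1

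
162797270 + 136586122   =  299383392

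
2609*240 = 626160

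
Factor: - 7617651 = - 3^1*19^1* 107^1 * 1249^1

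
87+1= 88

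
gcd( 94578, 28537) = 1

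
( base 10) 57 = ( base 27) 23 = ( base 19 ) 30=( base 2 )111001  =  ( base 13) 45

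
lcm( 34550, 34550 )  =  34550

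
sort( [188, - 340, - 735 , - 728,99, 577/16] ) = [-735 ,-728,-340, 577/16,99, 188 ] 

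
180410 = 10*18041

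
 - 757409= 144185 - 901594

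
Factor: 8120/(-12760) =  - 7/11=- 7^1*11^( - 1) 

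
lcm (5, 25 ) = 25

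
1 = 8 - 7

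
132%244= 132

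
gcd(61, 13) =1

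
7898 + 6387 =14285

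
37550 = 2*18775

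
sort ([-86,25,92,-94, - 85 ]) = [ - 94,-86, - 85,25,92]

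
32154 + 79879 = 112033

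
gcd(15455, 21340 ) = 55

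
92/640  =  23/160  =  0.14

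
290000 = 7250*40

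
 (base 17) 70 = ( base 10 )119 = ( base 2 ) 1110111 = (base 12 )9b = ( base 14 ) 87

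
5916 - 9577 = - 3661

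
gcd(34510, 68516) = 14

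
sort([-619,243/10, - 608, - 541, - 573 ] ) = [  -  619, - 608, - 573,- 541,243/10] 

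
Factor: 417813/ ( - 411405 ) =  - 5^( - 1)* 11^2*1151^1*27427^(- 1 ) =- 139271/137135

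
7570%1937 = 1759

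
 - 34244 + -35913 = -70157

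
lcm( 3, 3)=3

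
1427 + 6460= 7887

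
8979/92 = 8979/92= 97.60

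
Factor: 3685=5^1*11^1 * 67^1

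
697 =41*17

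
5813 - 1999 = 3814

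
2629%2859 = 2629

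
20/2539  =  20/2539 = 0.01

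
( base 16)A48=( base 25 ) 457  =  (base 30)2rm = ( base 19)75A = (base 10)2632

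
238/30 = 7 + 14/15 =7.93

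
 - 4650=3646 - 8296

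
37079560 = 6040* 6139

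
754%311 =132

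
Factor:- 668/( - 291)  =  2^2*3^( - 1 )*97^( -1 )*167^1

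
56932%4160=2852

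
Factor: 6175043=7^1 * 239^1*3691^1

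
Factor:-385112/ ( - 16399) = 2^3 * 7^1* 13^1*31^ ( - 1) =728/31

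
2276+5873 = 8149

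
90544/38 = 2382 + 14/19 = 2382.74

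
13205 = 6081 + 7124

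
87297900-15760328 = 71537572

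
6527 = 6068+459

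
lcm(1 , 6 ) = 6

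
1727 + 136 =1863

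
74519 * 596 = 44413324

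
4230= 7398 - 3168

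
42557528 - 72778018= - 30220490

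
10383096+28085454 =38468550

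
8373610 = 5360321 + 3013289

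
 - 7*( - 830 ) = 5810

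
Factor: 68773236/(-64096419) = -22924412/21365473=- 2^2 * 7^1*19^1*41^1*1051^1*1163^( - 1 )*18371^( - 1 )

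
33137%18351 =14786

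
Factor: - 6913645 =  - 5^1 * 17^1*163^1*499^1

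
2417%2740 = 2417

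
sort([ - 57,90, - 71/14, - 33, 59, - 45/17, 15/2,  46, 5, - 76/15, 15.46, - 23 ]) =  [ - 57,  -  33, - 23, - 71/14, - 76/15, - 45/17,5,15/2,15.46, 46,59,90]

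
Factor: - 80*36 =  - 2880= - 2^6 * 3^2*5^1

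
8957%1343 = 899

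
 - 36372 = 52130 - 88502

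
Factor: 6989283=3^2*7^1*19^1*5839^1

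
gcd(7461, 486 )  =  9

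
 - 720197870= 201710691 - 921908561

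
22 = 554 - 532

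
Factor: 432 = 2^4*3^3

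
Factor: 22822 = 2^1*11411^1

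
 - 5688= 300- 5988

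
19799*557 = 11028043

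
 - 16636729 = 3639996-20276725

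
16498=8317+8181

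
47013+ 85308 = 132321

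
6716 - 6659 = 57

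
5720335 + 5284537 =11004872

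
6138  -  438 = 5700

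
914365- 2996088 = - 2081723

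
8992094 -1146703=7845391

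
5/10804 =5/10804  =  0.00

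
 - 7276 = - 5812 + -1464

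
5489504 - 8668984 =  - 3179480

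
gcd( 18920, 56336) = 8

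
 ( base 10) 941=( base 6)4205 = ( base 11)786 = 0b1110101101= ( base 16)3AD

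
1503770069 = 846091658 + 657678411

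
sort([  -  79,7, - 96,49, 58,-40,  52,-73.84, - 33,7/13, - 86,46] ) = [-96, - 86, - 79,  -  73.84,-40,  -  33,7/13,  7,46,49, 52,58]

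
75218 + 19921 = 95139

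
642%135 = 102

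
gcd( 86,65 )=1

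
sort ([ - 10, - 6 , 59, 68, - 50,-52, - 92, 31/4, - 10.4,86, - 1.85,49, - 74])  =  [  -  92, - 74, - 52, - 50,-10.4, - 10, - 6, - 1.85,31/4, 49, 59,  68, 86]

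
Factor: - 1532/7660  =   - 5^( - 1)= - 1/5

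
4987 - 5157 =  - 170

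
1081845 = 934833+147012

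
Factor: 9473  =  9473^1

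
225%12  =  9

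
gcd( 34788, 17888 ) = 52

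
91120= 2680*34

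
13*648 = 8424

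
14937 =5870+9067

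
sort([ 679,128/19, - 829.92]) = [ - 829.92,128/19,679] 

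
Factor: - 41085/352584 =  - 55/472 = -2^( - 3)*5^1*11^1*59^( -1 )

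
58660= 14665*4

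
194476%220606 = 194476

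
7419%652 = 247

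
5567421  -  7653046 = - 2085625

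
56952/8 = 7119 = 7119.00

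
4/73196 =1/18299 =0.00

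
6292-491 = 5801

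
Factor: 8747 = 8747^1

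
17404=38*458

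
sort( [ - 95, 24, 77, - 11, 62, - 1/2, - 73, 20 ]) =[-95, - 73, - 11 , - 1/2,20, 24, 62, 77]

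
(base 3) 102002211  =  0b1111110011111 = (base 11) 609A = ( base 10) 8095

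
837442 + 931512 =1768954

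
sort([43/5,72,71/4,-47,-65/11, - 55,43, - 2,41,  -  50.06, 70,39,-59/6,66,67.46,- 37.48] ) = [ - 55, - 50.06,-47, -37.48,-59/6,-65/11,  -  2,  43/5,71/4, 39,41,  43,66,  67.46 , 70, 72 ] 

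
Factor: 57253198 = 2^1*28626599^1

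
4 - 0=4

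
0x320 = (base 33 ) O8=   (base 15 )385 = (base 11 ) 668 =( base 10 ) 800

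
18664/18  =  1036  +  8/9 = 1036.89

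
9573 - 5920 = 3653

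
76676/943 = 81 + 293/943 = 81.31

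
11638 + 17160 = 28798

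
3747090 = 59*63510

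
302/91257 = 302/91257 = 0.00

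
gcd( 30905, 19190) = 5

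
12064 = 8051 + 4013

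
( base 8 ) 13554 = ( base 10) 5996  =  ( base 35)4VB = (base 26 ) 8MG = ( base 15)1b9b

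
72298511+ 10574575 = 82873086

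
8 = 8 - 0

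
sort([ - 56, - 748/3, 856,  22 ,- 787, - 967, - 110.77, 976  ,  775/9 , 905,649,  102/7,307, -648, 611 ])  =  [ - 967, - 787, - 648, - 748/3, - 110.77, - 56,102/7 , 22, 775/9, 307, 611, 649 , 856, 905,  976 ]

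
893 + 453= 1346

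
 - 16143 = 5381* ( - 3)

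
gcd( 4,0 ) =4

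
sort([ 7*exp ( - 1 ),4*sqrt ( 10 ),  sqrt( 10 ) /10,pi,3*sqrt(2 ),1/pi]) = [sqrt( 10 )/10, 1/pi, 7*exp( - 1 ),pi,3*sqrt(2),4 * sqrt( 10 ) ]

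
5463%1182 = 735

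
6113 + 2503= 8616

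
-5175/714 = - 8 + 179/238 = - 7.25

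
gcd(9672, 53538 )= 6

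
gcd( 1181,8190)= 1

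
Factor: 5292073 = 37^1*281^1*509^1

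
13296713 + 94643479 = 107940192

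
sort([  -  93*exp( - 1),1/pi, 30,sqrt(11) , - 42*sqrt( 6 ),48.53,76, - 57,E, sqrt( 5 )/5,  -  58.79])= [ - 42 * sqrt ( 6 ),-58.79, - 57, - 93*exp(-1),1/pi,sqrt(  5 )/5, E , sqrt( 11), 30,48.53,76]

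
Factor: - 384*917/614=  - 2^6*3^1 * 7^1*131^1*307^ ( - 1 ) = - 176064/307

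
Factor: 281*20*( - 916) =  - 5147920 = - 2^4 * 5^1*229^1*281^1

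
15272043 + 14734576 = 30006619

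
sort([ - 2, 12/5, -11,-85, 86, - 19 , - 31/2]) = [ - 85 , - 19, - 31/2, - 11, - 2, 12/5, 86]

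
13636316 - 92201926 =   -  78565610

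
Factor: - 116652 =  - 2^2*3^1 * 9721^1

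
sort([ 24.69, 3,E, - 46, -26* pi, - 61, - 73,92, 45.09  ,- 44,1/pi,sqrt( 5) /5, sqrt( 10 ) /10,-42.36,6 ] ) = [- 26*pi ,-73, - 61, - 46, - 44, - 42.36,sqrt(10)/10 , 1/pi,sqrt( 5)/5,E,3, 6,24.69, 45.09, 92 ] 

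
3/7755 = 1/2585 = 0.00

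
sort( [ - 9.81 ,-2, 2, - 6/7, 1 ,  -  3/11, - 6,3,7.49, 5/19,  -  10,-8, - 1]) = [- 10,  -  9.81,-8, - 6 ,-2,-1, - 6/7,-3/11,  5/19, 1,2,3, 7.49 ] 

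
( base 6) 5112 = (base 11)932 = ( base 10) 1124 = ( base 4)101210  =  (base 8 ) 2144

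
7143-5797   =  1346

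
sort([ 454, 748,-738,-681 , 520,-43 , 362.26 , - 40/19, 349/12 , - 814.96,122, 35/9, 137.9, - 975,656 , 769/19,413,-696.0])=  [ - 975, -814.96,-738, - 696.0, - 681 , - 43 , - 40/19 , 35/9 , 349/12,769/19 , 122, 137.9 , 362.26,413, 454,520, 656 , 748 ] 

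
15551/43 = 15551/43  =  361.65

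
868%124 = 0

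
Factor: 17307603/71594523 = 1923067/7954947 = 3^(-2) * 7^(-1 )*11^( - 1 )*13^( - 1 )*449^1* 883^( - 1)*4283^1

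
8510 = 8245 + 265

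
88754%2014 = 138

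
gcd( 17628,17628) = 17628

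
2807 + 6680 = 9487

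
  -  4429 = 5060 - 9489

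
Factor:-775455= -3^1*5^1*17^1*3041^1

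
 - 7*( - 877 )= 6139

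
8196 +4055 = 12251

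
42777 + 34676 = 77453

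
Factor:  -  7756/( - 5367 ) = 2^2*3^ ( - 1)*7^1 * 277^1*1789^(-1) 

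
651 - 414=237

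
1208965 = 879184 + 329781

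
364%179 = 6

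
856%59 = 30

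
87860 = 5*17572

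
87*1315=114405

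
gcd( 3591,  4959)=171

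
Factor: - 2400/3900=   -  2^3* 13^(-1) =- 8/13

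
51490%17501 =16488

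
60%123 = 60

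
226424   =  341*664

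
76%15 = 1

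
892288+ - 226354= 665934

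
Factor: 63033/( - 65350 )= - 2^( - 1 )*3^1*5^(  -  2)*1307^( - 1 )*21011^1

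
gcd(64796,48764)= 668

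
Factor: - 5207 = -41^1*127^1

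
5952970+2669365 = 8622335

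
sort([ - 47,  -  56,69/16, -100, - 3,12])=[ - 100 ,-56,-47, - 3,69/16, 12 ]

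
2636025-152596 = 2483429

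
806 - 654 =152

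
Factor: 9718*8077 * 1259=2^1 *41^1 * 43^1*113^1*197^1*1259^1= 98821788074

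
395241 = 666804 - 271563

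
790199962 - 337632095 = 452567867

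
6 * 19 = 114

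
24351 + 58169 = 82520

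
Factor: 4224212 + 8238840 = 2^2 *7^2 * 63587^1 = 12463052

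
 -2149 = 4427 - 6576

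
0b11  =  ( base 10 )3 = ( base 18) 3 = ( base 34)3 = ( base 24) 3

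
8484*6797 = 57665748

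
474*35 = 16590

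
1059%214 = 203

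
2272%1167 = 1105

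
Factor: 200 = 2^3*5^2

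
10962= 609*18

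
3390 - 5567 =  - 2177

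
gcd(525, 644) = 7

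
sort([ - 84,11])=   [- 84, 11]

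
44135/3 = 14711 +2/3 = 14711.67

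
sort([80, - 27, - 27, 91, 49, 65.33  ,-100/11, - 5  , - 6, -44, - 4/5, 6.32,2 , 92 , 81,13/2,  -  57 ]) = [ - 57,-44 ,-27, - 27, - 100/11,  -  6, - 5, - 4/5, 2, 6.32 , 13/2,  49,65.33 , 80,81, 91, 92] 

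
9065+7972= 17037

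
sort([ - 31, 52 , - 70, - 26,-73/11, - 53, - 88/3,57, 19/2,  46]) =[ - 70, - 53, - 31, - 88/3 , - 26, - 73/11,19/2, 46, 52,57 ] 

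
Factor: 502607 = 7^1*19^1 * 3779^1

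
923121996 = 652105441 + 271016555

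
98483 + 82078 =180561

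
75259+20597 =95856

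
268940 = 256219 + 12721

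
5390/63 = 85  +  5/9 =85.56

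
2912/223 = 2912/223= 13.06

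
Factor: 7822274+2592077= 71^1*146681^1 = 10414351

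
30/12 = 5/2 = 2.50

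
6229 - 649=5580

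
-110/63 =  - 110/63 = -1.75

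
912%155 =137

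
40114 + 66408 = 106522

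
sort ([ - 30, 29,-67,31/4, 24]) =[-67,-30, 31/4, 24, 29]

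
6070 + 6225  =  12295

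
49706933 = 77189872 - 27482939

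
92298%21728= 5386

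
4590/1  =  4590 =4590.00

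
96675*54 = 5220450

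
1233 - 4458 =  - 3225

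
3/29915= 3/29915 = 0.00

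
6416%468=332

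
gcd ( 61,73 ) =1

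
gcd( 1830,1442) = 2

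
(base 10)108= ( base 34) 36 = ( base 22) 4K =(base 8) 154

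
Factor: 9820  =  2^2*5^1 *491^1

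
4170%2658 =1512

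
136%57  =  22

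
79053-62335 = 16718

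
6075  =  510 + 5565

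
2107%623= 238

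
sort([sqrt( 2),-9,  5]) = [-9 , sqrt( 2), 5 ]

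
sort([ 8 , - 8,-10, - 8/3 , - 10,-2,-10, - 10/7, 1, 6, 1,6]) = [ -10,-10, - 10, - 8,-8/3,-2, - 10/7,1, 1, 6, 6, 8]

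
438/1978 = 219/989 = 0.22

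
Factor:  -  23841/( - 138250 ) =2^(  -  1 )*3^3*5^ ( - 3 )*7^( - 1)*79^(  -  1)*883^1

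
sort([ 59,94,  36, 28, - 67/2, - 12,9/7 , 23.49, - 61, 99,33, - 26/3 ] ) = [ - 61, - 67/2, - 12, -26/3, 9/7,  23.49, 28 , 33,36 , 59, 94, 99] 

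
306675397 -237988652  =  68686745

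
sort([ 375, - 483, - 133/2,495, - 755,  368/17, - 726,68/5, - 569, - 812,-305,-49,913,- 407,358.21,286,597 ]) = [ - 812  ,-755,-726,-569, - 483, - 407,-305, - 133/2, - 49,68/5,368/17 , 286, 358.21,375, 495,597,913 ] 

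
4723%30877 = 4723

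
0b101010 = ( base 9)46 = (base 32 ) 1a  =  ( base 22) 1k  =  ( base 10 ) 42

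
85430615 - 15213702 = 70216913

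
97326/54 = 1802 + 1/3 =1802.33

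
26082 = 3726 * 7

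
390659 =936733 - 546074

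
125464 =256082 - 130618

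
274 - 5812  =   - 5538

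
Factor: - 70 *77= - 5390 = - 2^1*5^1* 7^2*11^1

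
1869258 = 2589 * 722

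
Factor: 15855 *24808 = 393330840 = 2^3*3^1*5^1*7^2*151^1*443^1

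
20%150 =20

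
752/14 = 53+5/7 =53.71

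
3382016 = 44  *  76864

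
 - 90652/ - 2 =45326 + 0/1 = 45326.00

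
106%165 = 106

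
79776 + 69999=149775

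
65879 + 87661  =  153540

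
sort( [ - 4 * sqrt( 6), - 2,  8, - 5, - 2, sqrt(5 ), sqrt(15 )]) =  [  -  4 *sqrt(6), - 5 ,  -  2 , - 2, sqrt( 5), sqrt( 15) , 8 ]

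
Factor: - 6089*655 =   -  5^1*131^1*6089^1 = - 3988295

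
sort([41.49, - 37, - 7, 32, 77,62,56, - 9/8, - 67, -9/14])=[  -  67, - 37, - 7,  -  9/8,-9/14,32,41.49, 56, 62, 77]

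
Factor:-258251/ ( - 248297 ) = 449^( - 1)*467^1 = 467/449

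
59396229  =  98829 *601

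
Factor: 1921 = 17^1*113^1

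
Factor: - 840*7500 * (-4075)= 2^5* 3^2*5^7 * 7^1*163^1=25672500000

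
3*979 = 2937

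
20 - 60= - 40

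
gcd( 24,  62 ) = 2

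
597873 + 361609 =959482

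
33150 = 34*975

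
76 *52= 3952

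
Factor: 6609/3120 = 2203/1040 = 2^( - 4 )*5^(- 1 ) * 13^( - 1) * 2203^1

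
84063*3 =252189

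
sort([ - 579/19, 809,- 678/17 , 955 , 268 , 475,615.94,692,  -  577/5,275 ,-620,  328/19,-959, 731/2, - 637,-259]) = [ - 959,-637 ,-620, - 259,-577/5, - 678/17, - 579/19, 328/19, 268,275, 731/2, 475,615.94,692, 809,955]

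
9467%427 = 73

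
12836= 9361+3475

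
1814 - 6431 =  - 4617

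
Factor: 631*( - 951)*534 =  - 2^1*3^2*89^1*317^1*631^1 = -320443254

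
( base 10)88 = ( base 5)323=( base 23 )3j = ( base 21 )44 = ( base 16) 58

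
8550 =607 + 7943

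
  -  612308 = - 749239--136931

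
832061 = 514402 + 317659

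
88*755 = 66440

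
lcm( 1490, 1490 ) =1490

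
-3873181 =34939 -3908120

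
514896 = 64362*8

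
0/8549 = 0 =0.00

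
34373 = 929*37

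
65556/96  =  5463/8 = 682.88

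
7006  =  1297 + 5709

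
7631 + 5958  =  13589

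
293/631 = 293/631 = 0.46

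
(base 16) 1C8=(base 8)710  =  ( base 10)456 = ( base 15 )206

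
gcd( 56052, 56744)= 692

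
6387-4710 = 1677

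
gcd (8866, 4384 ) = 2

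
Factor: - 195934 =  - 2^1 * 97967^1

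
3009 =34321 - 31312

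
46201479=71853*643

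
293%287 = 6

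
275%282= 275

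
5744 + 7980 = 13724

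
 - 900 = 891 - 1791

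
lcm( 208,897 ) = 14352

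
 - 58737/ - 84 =2797/4  =  699.25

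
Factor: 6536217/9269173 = 3^1*613^( - 1) * 15121^( - 1) * 2178739^1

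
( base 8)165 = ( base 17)6F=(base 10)117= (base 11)A7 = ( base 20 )5H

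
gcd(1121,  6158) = 1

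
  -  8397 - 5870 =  - 14267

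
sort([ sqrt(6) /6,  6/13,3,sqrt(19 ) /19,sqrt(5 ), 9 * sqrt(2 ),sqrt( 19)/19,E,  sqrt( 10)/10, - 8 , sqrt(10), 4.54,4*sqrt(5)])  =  [ - 8, sqrt( 19)/19,sqrt( 19) /19,sqrt(10 ) /10,sqrt( 6)/6,6/13, sqrt ( 5), E,3,sqrt(10 ),4.54,4*sqrt(5), 9 * sqrt( 2)]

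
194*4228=820232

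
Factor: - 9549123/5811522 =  - 2^( - 1) * 61^1*89^ ( - 1 ) * 10883^ (-1 )*52181^1 = - 3183041/1937174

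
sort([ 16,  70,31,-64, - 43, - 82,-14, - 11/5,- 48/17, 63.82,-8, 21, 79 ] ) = [ - 82,- 64, - 43,  -  14,  -  8, - 48/17 , - 11/5,  16 , 21, 31,63.82, 70 , 79] 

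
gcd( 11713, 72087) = 1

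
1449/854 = 1 + 85/122 = 1.70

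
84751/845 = 100 + 251/845 = 100.30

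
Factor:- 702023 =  - 7^2*14327^1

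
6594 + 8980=15574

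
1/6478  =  1/6478  =  0.00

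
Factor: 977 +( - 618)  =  359  =  359^1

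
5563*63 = 350469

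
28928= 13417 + 15511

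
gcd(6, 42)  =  6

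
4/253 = 4/253 = 0.02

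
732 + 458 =1190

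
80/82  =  40/41 = 0.98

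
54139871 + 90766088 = 144905959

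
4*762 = 3048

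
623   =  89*7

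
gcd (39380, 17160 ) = 220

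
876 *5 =4380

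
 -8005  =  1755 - 9760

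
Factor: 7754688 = 2^6*3^2*13463^1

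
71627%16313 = 6375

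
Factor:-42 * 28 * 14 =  - 2^4 * 3^1 * 7^3   =  - 16464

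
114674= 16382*7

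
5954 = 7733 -1779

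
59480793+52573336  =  112054129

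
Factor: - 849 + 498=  - 3^3 * 13^1 = - 351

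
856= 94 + 762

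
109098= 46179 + 62919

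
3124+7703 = 10827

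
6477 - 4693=1784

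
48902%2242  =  1820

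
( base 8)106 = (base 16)46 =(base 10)70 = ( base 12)5a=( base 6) 154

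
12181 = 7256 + 4925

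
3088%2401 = 687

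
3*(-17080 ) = -51240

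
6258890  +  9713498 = 15972388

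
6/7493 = 6/7493 = 0.00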